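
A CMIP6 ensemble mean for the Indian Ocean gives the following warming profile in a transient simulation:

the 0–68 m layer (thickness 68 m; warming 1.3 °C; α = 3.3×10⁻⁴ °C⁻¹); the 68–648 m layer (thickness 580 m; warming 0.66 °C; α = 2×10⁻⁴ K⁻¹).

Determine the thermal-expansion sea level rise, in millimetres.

Layer 1: 68 × 3.3×10⁻⁴ × 1.3 = 0.029172 m
Layer 2: 2×10⁻⁴ × 580 × 0.66 = 0.07656 m
Δh = 0.029172 + 0.07656 = 0.105732 m ≈ 110 mm

about 110 mm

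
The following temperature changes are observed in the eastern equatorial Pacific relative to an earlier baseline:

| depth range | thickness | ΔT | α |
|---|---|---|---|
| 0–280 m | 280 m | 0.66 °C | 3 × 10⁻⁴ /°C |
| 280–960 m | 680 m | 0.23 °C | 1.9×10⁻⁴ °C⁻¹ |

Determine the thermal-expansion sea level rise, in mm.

Layer 1: 0.66 × 280 × 3×10⁻⁴ = 0.05544 m
Layer 2: 0.23 × 680 × 1.9×10⁻⁴ = 0.029716 m
Δh = 0.05544 + 0.029716 = 0.085156 m

Δh = 85.2 mm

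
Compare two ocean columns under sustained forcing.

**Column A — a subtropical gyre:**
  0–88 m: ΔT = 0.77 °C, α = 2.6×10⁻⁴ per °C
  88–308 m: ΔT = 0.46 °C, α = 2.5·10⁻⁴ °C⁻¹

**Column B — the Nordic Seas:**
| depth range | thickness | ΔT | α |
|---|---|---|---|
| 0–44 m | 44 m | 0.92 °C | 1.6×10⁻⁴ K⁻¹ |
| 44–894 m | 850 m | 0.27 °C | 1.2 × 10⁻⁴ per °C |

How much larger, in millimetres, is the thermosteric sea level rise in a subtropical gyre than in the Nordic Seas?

A 0–88 m: 0.77 × 88 × 2.6×10⁻⁴ = 0.0176176 m
A 2.5×10⁻⁴ × 220 × 0.46 = 0.02530 m
A total: 0.0429176 m
B 0.92 × 44 × 1.6×10⁻⁴ = 0.0064768 m
B 850 × 0.27 × 1.2×10⁻⁴ = 0.02754 m
B total: 0.0340168 m
Difference: 0.0429176 − 0.0340168 = 0.0089008 m

8.90 mm larger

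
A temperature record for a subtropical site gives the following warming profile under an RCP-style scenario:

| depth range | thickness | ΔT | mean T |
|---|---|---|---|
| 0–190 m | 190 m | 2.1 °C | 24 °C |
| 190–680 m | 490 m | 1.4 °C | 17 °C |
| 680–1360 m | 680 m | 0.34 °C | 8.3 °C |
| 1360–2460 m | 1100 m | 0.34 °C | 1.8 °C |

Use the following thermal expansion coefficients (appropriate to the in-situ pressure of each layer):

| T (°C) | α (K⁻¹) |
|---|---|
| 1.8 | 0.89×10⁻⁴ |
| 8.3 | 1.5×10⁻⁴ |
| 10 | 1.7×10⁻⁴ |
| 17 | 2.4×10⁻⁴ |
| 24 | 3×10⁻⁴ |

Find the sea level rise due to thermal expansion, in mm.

Layer 1 at 24 °C → α = 3×10⁻⁴ K⁻¹
Layer 2 at 17 °C → α = 2.4×10⁻⁴ K⁻¹
Layer 3 at 8.3 °C → α = 1.5×10⁻⁴ K⁻¹
Layer 4 at 1.8 °C → α = 0.89×10⁻⁴ K⁻¹
190 × 3×10⁻⁴ × 2.1 = 0.11970 m
1.4 × 2.4×10⁻⁴ × 490 = 0.16464 m
680 × 0.34 × 1.5×10⁻⁴ = 0.03468 m
1360–2460 m: 0.34 × 0.89×10⁻⁴ × 1100 = 0.033286 m
Δh = 0.11970 + 0.16464 + 0.03468 + 0.033286 = 0.352306 m ≈ 350 mm

350 mm of thermosteric rise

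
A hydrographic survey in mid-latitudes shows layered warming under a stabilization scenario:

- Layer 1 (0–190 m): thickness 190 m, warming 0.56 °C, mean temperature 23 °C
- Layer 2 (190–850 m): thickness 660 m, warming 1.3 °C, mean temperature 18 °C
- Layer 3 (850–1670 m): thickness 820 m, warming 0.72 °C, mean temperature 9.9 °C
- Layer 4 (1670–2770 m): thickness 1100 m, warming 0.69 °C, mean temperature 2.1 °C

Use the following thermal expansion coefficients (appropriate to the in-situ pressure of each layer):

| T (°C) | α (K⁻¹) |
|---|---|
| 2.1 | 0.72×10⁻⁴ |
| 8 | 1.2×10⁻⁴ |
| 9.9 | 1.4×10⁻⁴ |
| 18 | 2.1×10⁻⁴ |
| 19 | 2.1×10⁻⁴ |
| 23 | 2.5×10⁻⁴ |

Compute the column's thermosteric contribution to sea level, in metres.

Layer 1 at 23 °C → α = 2.5×10⁻⁴ K⁻¹
Layer 2 at 18 °C → α = 2.1×10⁻⁴ K⁻¹
Layer 3 at 9.9 °C → α = 1.4×10⁻⁴ K⁻¹
Layer 4 at 2.1 °C → α = 0.72×10⁻⁴ K⁻¹
190 × 2.5×10⁻⁴ × 0.56 = 0.02660 m
2.1×10⁻⁴ × 660 × 1.3 = 0.18018 m
Layer 3: 1.4×10⁻⁴ × 820 × 0.72 = 0.082656 m
Layer 4: 1100 × 0.69 × 0.72×10⁻⁴ = 0.054648 m
Δh = 0.02660 + 0.18018 + 0.082656 + 0.054648 = 0.344084 m ≈ 0.34 m

Δh = 0.34 m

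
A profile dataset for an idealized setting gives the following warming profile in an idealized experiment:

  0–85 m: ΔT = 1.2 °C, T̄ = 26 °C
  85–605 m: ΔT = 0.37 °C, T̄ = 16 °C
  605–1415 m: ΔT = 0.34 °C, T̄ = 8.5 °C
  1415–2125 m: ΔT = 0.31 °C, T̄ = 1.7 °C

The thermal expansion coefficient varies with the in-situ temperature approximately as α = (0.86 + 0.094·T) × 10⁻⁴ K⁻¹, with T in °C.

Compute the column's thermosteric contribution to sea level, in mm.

147 mm

Layer 1: α = (0.86 + 0.094×26)×10⁻⁴ = 3.304×10⁻⁴ K⁻¹
Layer 2: α = (0.86 + 0.094×16)×10⁻⁴ = 2.364×10⁻⁴ K⁻¹
Layer 3: α = (0.86 + 0.094×8.5)×10⁻⁴ = 1.659×10⁻⁴ K⁻¹
Layer 4: α = (0.86 + 0.094×1.7)×10⁻⁴ = 1.0198×10⁻⁴ K⁻¹
85 × 1.2 × 3.304×10⁻⁴ = 0.0337008 m
Layer 2: 520 × 2.364×10⁻⁴ × 0.37 = 0.04548336 m
1.659×10⁻⁴ × 0.34 × 810 = 0.04568886 m
1415–2125 m: 1.0198×10⁻⁴ × 0.31 × 710 = 0.022445798 m
Δh = 0.0337008 + 0.04548336 + 0.04568886 + 0.022445798 = 0.147318818 m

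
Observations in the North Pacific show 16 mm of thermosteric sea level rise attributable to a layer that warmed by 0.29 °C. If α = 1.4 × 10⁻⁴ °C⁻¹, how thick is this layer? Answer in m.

H = Δh/(αΔT) = 0.016 / (1.4×10⁻⁴ × 0.29) ≈ 394.1 m

about 394 m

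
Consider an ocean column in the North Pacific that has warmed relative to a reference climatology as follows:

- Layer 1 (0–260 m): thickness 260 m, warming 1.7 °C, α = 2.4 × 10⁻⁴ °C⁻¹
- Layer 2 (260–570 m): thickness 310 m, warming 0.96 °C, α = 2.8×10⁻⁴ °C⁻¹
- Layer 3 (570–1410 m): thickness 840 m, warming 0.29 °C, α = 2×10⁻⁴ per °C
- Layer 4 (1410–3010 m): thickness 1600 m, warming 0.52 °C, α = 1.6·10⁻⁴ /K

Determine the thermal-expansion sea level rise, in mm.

Δh = 371 mm

Layer 1: 260 × 1.7 × 2.4×10⁻⁴ = 0.10608 m
310 × 0.96 × 2.8×10⁻⁴ = 0.083328 m
2×10⁻⁴ × 0.29 × 840 = 0.04872 m
Layer 4: 1.6×10⁻⁴ × 0.52 × 1600 = 0.13312 m
Δh = 0.10608 + 0.083328 + 0.04872 + 0.13312 = 0.371248 m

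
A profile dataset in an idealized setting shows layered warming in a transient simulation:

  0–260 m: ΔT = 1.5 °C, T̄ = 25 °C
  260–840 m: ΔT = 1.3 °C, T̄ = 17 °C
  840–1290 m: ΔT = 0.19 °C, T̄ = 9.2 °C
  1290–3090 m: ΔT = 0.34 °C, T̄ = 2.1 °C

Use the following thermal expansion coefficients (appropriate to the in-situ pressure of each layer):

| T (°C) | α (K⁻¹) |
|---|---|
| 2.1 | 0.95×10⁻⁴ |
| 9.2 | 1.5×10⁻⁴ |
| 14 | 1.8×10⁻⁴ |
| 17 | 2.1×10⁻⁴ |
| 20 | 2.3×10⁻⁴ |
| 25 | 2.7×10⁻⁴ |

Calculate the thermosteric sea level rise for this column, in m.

Layer 1 at 25 °C → α = 2.7×10⁻⁴ K⁻¹
Layer 2 at 17 °C → α = 2.1×10⁻⁴ K⁻¹
Layer 3 at 9.2 °C → α = 1.5×10⁻⁴ K⁻¹
Layer 4 at 2.1 °C → α = 0.95×10⁻⁴ K⁻¹
1.5 × 260 × 2.7×10⁻⁴ = 0.10530 m
580 × 1.3 × 2.1×10⁻⁴ = 0.15834 m
1.5×10⁻⁴ × 450 × 0.19 = 0.012825 m
Layer 4: 1800 × 0.34 × 0.95×10⁻⁴ = 0.05814 m
Δh = 0.10530 + 0.15834 + 0.012825 + 0.05814 = 0.334605 m

Δh ≈ 0.33 m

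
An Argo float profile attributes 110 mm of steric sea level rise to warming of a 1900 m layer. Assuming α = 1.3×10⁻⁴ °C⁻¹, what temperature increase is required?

about 0.45 K

ΔT = Δh/(αH) = 0.11 / (1.3×10⁻⁴ × 1900) ≈ 0.4453 K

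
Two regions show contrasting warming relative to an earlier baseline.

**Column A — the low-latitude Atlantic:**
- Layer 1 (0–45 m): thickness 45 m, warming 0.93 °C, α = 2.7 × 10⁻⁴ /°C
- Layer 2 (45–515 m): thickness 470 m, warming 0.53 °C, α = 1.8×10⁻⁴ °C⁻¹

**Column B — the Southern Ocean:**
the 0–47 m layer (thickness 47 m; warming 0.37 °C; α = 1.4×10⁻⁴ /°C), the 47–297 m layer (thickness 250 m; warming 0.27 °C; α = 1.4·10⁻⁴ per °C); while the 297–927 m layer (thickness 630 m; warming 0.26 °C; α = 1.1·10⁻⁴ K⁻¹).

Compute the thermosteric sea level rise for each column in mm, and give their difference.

A: 56.1 mm; B: 29.9 mm; difference 26.2 mm

A 0–45 m: 2.7×10⁻⁴ × 45 × 0.93 = 0.0112995 m
A 45–515 m: 470 × 0.53 × 1.8×10⁻⁴ = 0.044838 m
A total: 0.0561375 m
B 0–47 m: 47 × 0.37 × 1.4×10⁻⁴ = 0.0024346 m
B 250 × 0.27 × 1.4×10⁻⁴ = 0.00945 m
B 630 × 1.1×10⁻⁴ × 0.26 = 0.018018 m
B total: 0.0299026 m
Difference: 0.0561375 − 0.0299026 = 0.0262349 m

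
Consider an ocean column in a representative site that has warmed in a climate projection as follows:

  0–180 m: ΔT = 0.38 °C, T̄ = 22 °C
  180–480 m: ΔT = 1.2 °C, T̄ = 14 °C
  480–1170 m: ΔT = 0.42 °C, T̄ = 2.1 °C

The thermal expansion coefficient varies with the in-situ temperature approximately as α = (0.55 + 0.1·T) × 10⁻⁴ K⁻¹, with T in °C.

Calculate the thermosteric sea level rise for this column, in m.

about 0.111 m

Layer 1: α = (0.55 + 0.1×22)×10⁻⁴ = 2.75×10⁻⁴ K⁻¹
Layer 2: α = (0.55 + 0.1×14)×10⁻⁴ = 1.95×10⁻⁴ K⁻¹
Layer 3: α = (0.55 + 0.1×2.1)×10⁻⁴ = 0.76×10⁻⁴ K⁻¹
Layer 1: 180 × 0.38 × 2.75×10⁻⁴ = 0.01881 m
1.95×10⁻⁴ × 300 × 1.2 = 0.07020 m
480–1170 m: 0.42 × 0.76×10⁻⁴ × 690 = 0.0220248 m
Δh = 0.01881 + 0.07020 + 0.0220248 = 0.1110348 m ≈ 0.111 m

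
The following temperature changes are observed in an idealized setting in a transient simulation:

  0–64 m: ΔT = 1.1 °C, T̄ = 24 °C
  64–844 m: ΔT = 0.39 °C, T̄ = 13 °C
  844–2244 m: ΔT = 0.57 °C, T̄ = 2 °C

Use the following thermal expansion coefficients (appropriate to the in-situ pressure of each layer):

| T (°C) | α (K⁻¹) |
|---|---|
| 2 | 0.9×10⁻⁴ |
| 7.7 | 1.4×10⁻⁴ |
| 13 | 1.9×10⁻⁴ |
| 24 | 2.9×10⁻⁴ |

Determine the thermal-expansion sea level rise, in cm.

Layer 1 at 24 °C → α = 2.9×10⁻⁴ K⁻¹
Layer 2 at 13 °C → α = 1.9×10⁻⁴ K⁻¹
Layer 3 at 2 °C → α = 0.9×10⁻⁴ K⁻¹
1.1 × 64 × 2.9×10⁻⁴ = 0.020416 m
64–844 m: 780 × 1.9×10⁻⁴ × 0.39 = 0.057798 m
Layer 3: 0.57 × 0.9×10⁻⁴ × 1400 = 0.07182 m
Δh = 0.020416 + 0.057798 + 0.07182 = 0.150034 m ≈ 15.0 cm

15.0 cm of thermosteric rise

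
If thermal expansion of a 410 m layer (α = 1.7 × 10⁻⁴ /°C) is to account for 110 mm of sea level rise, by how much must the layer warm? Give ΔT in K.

ΔT ≈ 1.6 K

ΔT = Δh/(αH) = 0.11 / (1.7×10⁻⁴ × 410) ≈ 1.578 K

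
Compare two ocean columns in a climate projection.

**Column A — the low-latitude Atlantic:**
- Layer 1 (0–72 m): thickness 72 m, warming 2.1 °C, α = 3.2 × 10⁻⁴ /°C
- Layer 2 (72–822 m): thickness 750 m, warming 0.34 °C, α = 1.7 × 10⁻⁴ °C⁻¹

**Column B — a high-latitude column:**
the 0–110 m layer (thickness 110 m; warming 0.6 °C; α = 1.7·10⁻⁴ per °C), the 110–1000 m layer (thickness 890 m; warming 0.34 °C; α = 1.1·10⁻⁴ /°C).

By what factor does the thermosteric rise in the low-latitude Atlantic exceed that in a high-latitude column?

A Layer 1: 72 × 3.2×10⁻⁴ × 2.1 = 0.048384 m
A Layer 2: 1.7×10⁻⁴ × 0.34 × 750 = 0.04335 m
A total: 0.091734 m
B Layer 1: 1.7×10⁻⁴ × 110 × 0.6 = 0.01122 m
B Layer 2: 890 × 0.34 × 1.1×10⁻⁴ = 0.033286 m
B total: 0.044506 m
Ratio: 0.091734 / 0.044506 ≈ 2.061

≈ 2.1×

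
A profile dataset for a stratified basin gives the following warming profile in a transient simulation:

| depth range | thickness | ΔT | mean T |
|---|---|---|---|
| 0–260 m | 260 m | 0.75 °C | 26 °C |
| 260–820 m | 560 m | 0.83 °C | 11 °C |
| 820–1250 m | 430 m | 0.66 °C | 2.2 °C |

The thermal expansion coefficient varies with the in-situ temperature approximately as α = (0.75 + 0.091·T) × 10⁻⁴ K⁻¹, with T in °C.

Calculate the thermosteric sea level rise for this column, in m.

Δh ≈ 0.17 m

Layer 1: α = (0.75 + 0.091×26)×10⁻⁴ = 3.116×10⁻⁴ K⁻¹
Layer 2: α = (0.75 + 0.091×11)×10⁻⁴ = 1.751×10⁻⁴ K⁻¹
Layer 3: α = (0.75 + 0.091×2.2)×10⁻⁴ = 0.9502×10⁻⁴ K⁻¹
0.75 × 3.116×10⁻⁴ × 260 = 0.060762 m
260–820 m: 1.751×10⁻⁴ × 560 × 0.83 = 0.08138648 m
820–1250 m: 0.9502×10⁻⁴ × 0.66 × 430 = 0.026966676 m
Δh = 0.060762 + 0.08138648 + 0.026966676 = 0.169115156 m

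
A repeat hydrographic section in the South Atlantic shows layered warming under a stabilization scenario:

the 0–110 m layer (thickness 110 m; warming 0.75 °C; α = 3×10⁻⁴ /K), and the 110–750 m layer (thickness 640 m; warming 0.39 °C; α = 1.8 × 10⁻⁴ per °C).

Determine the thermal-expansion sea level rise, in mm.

70 mm of thermosteric rise

110 × 3×10⁻⁴ × 0.75 = 0.02475 m
640 × 1.8×10⁻⁴ × 0.39 = 0.044928 m
Δh = 0.02475 + 0.044928 = 0.069678 m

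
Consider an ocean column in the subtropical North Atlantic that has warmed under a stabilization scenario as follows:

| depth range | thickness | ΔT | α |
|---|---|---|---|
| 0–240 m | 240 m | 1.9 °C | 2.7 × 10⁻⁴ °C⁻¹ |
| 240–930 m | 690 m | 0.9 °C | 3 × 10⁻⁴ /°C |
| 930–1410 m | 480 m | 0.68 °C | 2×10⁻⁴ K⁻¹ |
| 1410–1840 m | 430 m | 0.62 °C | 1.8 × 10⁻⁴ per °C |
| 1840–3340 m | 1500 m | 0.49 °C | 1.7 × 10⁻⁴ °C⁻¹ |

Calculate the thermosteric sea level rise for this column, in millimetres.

about 548 mm

1.9 × 2.7×10⁻⁴ × 240 = 0.12312 m
3×10⁻⁴ × 690 × 0.9 = 0.18630 m
Layer 3: 2×10⁻⁴ × 480 × 0.68 = 0.06528 m
1410–1840 m: 430 × 0.62 × 1.8×10⁻⁴ = 0.047988 m
1500 × 1.7×10⁻⁴ × 0.49 = 0.12495 m
Δh = 0.12312 + 0.18630 + 0.06528 + 0.047988 + 0.12495 = 0.547638 m ≈ 548 mm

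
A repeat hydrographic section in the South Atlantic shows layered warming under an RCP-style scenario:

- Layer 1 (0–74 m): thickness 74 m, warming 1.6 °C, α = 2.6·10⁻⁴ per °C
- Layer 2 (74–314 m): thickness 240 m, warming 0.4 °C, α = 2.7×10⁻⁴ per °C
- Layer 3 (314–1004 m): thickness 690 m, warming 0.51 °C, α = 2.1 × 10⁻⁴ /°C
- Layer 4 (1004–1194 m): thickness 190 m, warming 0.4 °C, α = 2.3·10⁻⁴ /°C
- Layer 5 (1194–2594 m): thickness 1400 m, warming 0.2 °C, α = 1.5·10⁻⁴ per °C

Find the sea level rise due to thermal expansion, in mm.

1.6 × 2.6×10⁻⁴ × 74 = 0.030784 m
74–314 m: 0.4 × 2.7×10⁻⁴ × 240 = 0.02592 m
Layer 3: 690 × 0.51 × 2.1×10⁻⁴ = 0.073899 m
2.3×10⁻⁴ × 0.4 × 190 = 0.01748 m
Layer 5: 1400 × 0.2 × 1.5×10⁻⁴ = 0.04200 m
Δh = 0.030784 + 0.02592 + 0.073899 + 0.01748 + 0.04200 = 0.190083 m ≈ 190 mm

Δh = 190 mm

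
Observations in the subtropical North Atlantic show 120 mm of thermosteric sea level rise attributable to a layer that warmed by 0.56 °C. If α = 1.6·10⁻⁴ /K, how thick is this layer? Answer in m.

H = Δh/(αΔT) = 0.12 / (1.6×10⁻⁴ × 0.56) ≈ 1339 m

H ≈ 1340 m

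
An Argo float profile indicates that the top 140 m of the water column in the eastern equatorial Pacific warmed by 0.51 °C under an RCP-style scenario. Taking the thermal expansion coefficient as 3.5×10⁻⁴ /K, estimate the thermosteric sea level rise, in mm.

Δh = αΔT·H = 3.5×10⁻⁴ × 0.51 × 140 = 0.02499 m

Δh = 25.0 mm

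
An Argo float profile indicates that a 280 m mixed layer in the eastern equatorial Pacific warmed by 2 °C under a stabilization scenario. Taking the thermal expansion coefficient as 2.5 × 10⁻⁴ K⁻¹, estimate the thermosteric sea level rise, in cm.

Δh = αΔT·H = 2.5×10⁻⁴ × 2 × 280 = 0.14000 m

14.0 cm of thermosteric rise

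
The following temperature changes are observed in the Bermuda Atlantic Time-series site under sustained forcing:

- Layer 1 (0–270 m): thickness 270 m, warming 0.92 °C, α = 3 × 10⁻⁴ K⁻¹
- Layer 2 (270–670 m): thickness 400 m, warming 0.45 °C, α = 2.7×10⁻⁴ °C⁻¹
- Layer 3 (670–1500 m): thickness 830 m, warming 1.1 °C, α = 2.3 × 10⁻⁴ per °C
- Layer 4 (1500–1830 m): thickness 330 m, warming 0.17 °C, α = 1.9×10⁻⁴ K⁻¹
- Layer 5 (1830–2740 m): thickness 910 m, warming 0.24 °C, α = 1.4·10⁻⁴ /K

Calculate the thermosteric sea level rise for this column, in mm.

Layer 1: 3×10⁻⁴ × 270 × 0.92 = 0.07452 m
2.7×10⁻⁴ × 0.45 × 400 = 0.04860 m
Layer 3: 2.3×10⁻⁴ × 1.1 × 830 = 0.20999 m
1.9×10⁻⁴ × 0.17 × 330 = 0.010659 m
1830–2740 m: 1.4×10⁻⁴ × 0.24 × 910 = 0.030576 m
Δh = 0.07452 + 0.04860 + 0.20999 + 0.010659 + 0.030576 = 0.374345 m

374 mm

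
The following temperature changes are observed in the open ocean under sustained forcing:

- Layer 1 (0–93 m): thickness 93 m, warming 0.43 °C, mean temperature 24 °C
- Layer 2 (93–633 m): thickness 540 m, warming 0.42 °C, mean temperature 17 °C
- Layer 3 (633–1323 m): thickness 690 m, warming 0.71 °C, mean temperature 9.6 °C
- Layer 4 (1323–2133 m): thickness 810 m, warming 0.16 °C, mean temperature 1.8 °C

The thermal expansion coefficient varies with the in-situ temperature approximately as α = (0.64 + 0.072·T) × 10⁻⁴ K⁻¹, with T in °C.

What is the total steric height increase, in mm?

Layer 1: α = (0.64 + 0.072×24)×10⁻⁴ = 2.368×10⁻⁴ K⁻¹
Layer 2: α = (0.64 + 0.072×17)×10⁻⁴ = 1.864×10⁻⁴ K⁻¹
Layer 3: α = (0.64 + 0.072×9.6)×10⁻⁴ = 1.3312×10⁻⁴ K⁻¹
Layer 4: α = (0.64 + 0.072×1.8)×10⁻⁴ = 0.7696×10⁻⁴ K⁻¹
0–93 m: 2.368×10⁻⁴ × 0.43 × 93 = 0.009469632 m
1.864×10⁻⁴ × 0.42 × 540 = 0.04227552 m
Layer 3: 0.71 × 1.3312×10⁻⁴ × 690 = 0.065215488 m
1323–2133 m: 0.7696×10⁻⁴ × 0.16 × 810 = 0.009974016 m
Δh = 0.009469632 + 0.04227552 + 0.065215488 + 0.009974016 = 0.126934656 m

Δh = 130 mm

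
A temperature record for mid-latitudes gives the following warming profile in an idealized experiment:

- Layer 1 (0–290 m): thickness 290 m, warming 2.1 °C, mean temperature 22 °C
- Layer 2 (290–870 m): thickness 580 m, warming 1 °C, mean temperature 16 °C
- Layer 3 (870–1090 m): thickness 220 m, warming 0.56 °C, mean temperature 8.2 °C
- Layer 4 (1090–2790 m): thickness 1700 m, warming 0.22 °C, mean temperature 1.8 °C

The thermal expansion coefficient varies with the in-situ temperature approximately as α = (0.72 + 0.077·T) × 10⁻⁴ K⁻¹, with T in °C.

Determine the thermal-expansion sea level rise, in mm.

Layer 1: α = (0.72 + 0.077×22)×10⁻⁴ = 2.414×10⁻⁴ K⁻¹
Layer 2: α = (0.72 + 0.077×16)×10⁻⁴ = 1.952×10⁻⁴ K⁻¹
Layer 3: α = (0.72 + 0.077×8.2)×10⁻⁴ = 1.3514×10⁻⁴ K⁻¹
Layer 4: α = (0.72 + 0.077×1.8)×10⁻⁴ = 0.8586×10⁻⁴ K⁻¹
Layer 1: 2.414×10⁻⁴ × 290 × 2.1 = 0.1470126 m
290–870 m: 1.952×10⁻⁴ × 580 × 1 = 0.113216 m
870–1090 m: 0.56 × 220 × 1.3514×10⁻⁴ = 0.016649248 m
0.8586×10⁻⁴ × 1700 × 0.22 = 0.03211164 m
Δh = 0.1470126 + 0.113216 + 0.016649248 + 0.03211164 = 0.308989488 m

Δh = 310 mm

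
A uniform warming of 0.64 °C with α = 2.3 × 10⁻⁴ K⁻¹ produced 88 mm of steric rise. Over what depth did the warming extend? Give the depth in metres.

about 598 m

H = Δh/(αΔT) = 0.088 / (2.3×10⁻⁴ × 0.64) ≈ 597.8 m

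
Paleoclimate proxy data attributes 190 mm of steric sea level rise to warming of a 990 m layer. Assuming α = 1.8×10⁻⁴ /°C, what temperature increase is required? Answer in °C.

ΔT = Δh/(αH) = 0.19 / (1.8×10⁻⁴ × 990) ≈ 1.066 °C

ΔT ≈ 1.1 °C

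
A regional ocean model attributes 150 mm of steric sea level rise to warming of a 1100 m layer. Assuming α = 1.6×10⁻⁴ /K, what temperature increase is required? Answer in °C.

ΔT = Δh/(αH) = 0.15 / (1.6×10⁻⁴ × 1100) ≈ 0.8523 °C

ΔT ≈ 0.852 °C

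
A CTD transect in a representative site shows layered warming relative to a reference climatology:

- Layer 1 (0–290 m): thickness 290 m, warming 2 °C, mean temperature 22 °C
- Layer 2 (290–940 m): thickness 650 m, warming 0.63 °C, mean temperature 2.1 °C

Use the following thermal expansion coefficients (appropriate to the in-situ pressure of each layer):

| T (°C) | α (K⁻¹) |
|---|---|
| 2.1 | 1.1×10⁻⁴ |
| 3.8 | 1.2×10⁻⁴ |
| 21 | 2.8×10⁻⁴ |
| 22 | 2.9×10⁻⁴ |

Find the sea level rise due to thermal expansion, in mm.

Layer 1 at 22 °C → α = 2.9×10⁻⁴ K⁻¹
Layer 2 at 2.1 °C → α = 1.1×10⁻⁴ K⁻¹
0–290 m: 2.9×10⁻⁴ × 290 × 2 = 0.16820 m
290–940 m: 0.63 × 1.1×10⁻⁴ × 650 = 0.045045 m
Δh = 0.16820 + 0.045045 = 0.213245 m

210 mm of thermosteric rise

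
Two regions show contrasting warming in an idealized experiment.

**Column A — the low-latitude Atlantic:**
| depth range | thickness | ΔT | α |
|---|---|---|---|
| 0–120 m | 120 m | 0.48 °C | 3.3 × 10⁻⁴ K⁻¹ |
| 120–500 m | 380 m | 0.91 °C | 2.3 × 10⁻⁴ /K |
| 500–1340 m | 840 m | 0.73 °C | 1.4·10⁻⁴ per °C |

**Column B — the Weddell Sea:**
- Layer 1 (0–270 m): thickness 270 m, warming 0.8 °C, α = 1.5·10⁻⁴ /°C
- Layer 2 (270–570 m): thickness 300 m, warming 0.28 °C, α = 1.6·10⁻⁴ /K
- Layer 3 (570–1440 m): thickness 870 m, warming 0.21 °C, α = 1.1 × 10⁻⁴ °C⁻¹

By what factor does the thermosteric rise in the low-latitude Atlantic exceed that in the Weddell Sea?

A Layer 1: 120 × 0.48 × 3.3×10⁻⁴ = 0.019008 m
A 2.3×10⁻⁴ × 380 × 0.91 = 0.079534 m
A 500–1340 m: 840 × 1.4×10⁻⁴ × 0.73 = 0.085848 m
A total: 0.18439 m
B Layer 1: 1.5×10⁻⁴ × 0.8 × 270 = 0.03240 m
B Layer 2: 1.6×10⁻⁴ × 300 × 0.28 = 0.01344 m
B Layer 3: 1.1×10⁻⁴ × 0.21 × 870 = 0.020097 m
B total: 0.065937 m
Ratio: 0.18439 / 0.065937 ≈ 2.796

2.8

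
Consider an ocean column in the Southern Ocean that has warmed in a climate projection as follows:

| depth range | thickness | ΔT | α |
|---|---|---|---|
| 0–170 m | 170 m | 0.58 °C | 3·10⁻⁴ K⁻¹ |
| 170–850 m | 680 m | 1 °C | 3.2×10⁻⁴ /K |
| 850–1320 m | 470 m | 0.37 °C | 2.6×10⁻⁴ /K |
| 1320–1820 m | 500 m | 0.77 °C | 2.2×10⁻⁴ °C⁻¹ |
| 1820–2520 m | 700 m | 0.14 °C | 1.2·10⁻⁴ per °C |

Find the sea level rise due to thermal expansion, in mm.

Δh = 389 mm

Layer 1: 0.58 × 3×10⁻⁴ × 170 = 0.02958 m
170–850 m: 1 × 680 × 3.2×10⁻⁴ = 0.21760 m
470 × 2.6×10⁻⁴ × 0.37 = 0.045214 m
1320–1820 m: 0.77 × 2.2×10⁻⁴ × 500 = 0.08470 m
Layer 5: 0.14 × 1.2×10⁻⁴ × 700 = 0.01176 m
Δh = 0.02958 + 0.21760 + 0.045214 + 0.08470 + 0.01176 = 0.388854 m ≈ 389 mm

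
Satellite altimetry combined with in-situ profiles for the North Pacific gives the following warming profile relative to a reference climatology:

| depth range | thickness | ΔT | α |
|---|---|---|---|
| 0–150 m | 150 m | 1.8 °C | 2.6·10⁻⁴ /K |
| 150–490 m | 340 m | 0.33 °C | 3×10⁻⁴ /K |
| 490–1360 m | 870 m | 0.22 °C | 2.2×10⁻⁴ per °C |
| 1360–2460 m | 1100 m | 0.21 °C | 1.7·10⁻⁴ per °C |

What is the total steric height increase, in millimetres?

185 mm of thermosteric rise

Layer 1: 150 × 2.6×10⁻⁴ × 1.8 = 0.07020 m
340 × 0.33 × 3×10⁻⁴ = 0.03366 m
870 × 0.22 × 2.2×10⁻⁴ = 0.042108 m
Layer 4: 1100 × 0.21 × 1.7×10⁻⁴ = 0.03927 m
Δh = 0.07020 + 0.03366 + 0.042108 + 0.03927 = 0.185238 m ≈ 185 mm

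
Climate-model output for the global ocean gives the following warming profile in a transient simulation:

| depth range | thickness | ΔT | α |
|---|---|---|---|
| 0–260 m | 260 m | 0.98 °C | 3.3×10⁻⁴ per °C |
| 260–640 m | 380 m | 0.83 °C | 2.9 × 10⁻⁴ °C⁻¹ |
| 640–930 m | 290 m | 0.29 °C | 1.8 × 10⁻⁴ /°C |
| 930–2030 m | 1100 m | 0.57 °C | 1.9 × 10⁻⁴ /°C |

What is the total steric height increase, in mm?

310 mm of thermosteric rise

0–260 m: 260 × 0.98 × 3.3×10⁻⁴ = 0.084084 m
Layer 2: 380 × 2.9×10⁻⁴ × 0.83 = 0.091466 m
Layer 3: 0.29 × 1.8×10⁻⁴ × 290 = 0.015138 m
Layer 4: 1.9×10⁻⁴ × 1100 × 0.57 = 0.11913 m
Δh = 0.084084 + 0.091466 + 0.015138 + 0.11913 = 0.309818 m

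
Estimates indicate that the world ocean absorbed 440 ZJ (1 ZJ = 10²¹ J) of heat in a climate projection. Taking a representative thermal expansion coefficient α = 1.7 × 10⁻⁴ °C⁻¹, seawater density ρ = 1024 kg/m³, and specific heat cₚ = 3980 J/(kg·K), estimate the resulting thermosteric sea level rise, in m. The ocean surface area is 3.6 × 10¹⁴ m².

0.0510 m

Per unit area: Q = 440×10²¹ / (3.6×10¹⁴) ≈ 1.222×10⁹ J/m²
Δh = αQ/(ρcₚ) = 1.7×10⁻⁴ × 1.222×10⁹ / (1024 × 3980) ≈ 0.050973 m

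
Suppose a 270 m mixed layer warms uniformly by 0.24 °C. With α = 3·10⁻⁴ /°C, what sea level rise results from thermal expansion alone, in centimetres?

Δh = αΔT·H = 3×10⁻⁴ × 0.24 × 270 = 0.01944 m

Δh = 1.94 cm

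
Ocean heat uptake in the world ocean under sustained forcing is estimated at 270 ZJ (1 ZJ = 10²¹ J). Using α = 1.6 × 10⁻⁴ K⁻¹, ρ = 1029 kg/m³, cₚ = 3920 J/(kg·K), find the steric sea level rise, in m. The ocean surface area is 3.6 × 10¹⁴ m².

0.030 m

Per unit area: Q = 270×10²¹ / (3.6×10¹⁴) = 7.5×10⁸ J/m²
Δh = αQ/(ρcₚ) = 1.6×10⁻⁴ × 7.5×10⁸ / (1029 × 3920) ≈ 0.02975 m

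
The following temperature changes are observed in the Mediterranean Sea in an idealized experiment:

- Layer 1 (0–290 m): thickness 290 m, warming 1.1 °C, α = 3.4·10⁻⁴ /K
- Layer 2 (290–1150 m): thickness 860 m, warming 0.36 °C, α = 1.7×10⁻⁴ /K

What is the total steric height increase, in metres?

0.16 m of thermosteric rise

Layer 1: 3.4×10⁻⁴ × 1.1 × 290 = 0.10846 m
Layer 2: 1.7×10⁻⁴ × 860 × 0.36 = 0.052632 m
Δh = 0.10846 + 0.052632 = 0.161092 m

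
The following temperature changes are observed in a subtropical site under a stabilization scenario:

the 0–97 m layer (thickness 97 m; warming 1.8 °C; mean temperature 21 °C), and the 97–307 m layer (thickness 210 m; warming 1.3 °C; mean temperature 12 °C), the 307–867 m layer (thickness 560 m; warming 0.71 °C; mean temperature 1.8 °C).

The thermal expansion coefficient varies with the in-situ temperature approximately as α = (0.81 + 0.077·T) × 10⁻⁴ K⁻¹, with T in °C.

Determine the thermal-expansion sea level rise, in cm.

Δh = 13 cm

Layer 1: α = (0.81 + 0.077×21)×10⁻⁴ = 2.427×10⁻⁴ K⁻¹
Layer 2: α = (0.81 + 0.077×12)×10⁻⁴ = 1.734×10⁻⁴ K⁻¹
Layer 3: α = (0.81 + 0.077×1.8)×10⁻⁴ = 0.9486×10⁻⁴ K⁻¹
Layer 1: 1.8 × 97 × 2.427×10⁻⁴ = 0.04237542 m
1.734×10⁻⁴ × 210 × 1.3 = 0.0473382 m
560 × 0.71 × 0.9486×10⁻⁴ = 0.037716336 m
Δh = 0.04237542 + 0.0473382 + 0.037716336 = 0.127429956 m ≈ 13 cm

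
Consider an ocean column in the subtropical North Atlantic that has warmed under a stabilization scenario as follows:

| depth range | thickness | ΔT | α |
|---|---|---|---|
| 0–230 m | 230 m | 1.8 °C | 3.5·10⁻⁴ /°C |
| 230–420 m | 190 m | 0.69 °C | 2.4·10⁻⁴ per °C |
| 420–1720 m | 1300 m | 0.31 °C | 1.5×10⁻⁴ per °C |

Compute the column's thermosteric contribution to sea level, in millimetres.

237 mm

Layer 1: 230 × 3.5×10⁻⁴ × 1.8 = 0.14490 m
230–420 m: 190 × 2.4×10⁻⁴ × 0.69 = 0.031464 m
Layer 3: 1300 × 0.31 × 1.5×10⁻⁴ = 0.06045 m
Δh = 0.14490 + 0.031464 + 0.06045 = 0.236814 m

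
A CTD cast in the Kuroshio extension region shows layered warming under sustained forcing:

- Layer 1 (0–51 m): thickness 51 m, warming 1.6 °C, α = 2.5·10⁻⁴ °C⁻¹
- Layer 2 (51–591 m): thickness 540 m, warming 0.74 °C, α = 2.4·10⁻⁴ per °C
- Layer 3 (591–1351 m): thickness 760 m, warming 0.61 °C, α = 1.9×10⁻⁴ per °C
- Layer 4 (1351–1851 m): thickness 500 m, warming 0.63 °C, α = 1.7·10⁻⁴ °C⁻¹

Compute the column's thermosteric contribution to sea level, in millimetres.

2.5×10⁻⁴ × 1.6 × 51 = 0.02040 m
0.74 × 2.4×10⁻⁴ × 540 = 0.095904 m
Layer 3: 1.9×10⁻⁴ × 0.61 × 760 = 0.088084 m
1351–1851 m: 500 × 1.7×10⁻⁴ × 0.63 = 0.05355 m
Δh = 0.02040 + 0.095904 + 0.088084 + 0.05355 = 0.257938 m

260 mm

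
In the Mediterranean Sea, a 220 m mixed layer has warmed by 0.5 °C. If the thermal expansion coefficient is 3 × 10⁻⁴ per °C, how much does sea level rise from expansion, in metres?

Δh = αΔT·H = 3×10⁻⁴ × 0.5 × 220 = 0.03300 m

Δh ≈ 0.0330 m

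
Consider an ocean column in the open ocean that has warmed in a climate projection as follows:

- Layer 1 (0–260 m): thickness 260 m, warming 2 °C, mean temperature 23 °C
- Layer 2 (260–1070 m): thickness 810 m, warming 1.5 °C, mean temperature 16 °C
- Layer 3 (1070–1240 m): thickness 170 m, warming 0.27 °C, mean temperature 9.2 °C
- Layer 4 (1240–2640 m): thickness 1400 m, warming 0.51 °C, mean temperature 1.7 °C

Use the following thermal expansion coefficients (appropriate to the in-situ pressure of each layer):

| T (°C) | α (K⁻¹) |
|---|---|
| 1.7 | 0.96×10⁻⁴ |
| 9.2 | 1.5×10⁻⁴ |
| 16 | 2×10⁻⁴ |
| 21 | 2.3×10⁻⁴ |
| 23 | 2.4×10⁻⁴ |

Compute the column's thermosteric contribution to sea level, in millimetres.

Δh = 443 mm

Layer 1 at 23 °C → α = 2.4×10⁻⁴ K⁻¹
Layer 2 at 16 °C → α = 2×10⁻⁴ K⁻¹
Layer 3 at 9.2 °C → α = 1.5×10⁻⁴ K⁻¹
Layer 4 at 1.7 °C → α = 0.96×10⁻⁴ K⁻¹
260 × 2.4×10⁻⁴ × 2 = 0.12480 m
Layer 2: 810 × 1.5 × 2×10⁻⁴ = 0.24300 m
Layer 3: 0.27 × 170 × 1.5×10⁻⁴ = 0.006885 m
Layer 4: 0.51 × 1400 × 0.96×10⁻⁴ = 0.068544 m
Δh = 0.12480 + 0.24300 + 0.006885 + 0.068544 = 0.443229 m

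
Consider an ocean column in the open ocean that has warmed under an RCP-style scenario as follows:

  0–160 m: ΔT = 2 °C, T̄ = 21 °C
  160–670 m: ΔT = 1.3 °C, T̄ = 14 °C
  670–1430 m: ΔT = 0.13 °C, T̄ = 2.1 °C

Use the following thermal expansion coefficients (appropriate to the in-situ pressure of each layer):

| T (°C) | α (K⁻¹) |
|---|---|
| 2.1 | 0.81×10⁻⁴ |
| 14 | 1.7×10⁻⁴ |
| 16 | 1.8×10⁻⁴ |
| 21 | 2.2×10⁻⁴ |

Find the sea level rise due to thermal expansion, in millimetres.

Δh ≈ 190 mm

Layer 1 at 21 °C → α = 2.2×10⁻⁴ K⁻¹
Layer 2 at 14 °C → α = 1.7×10⁻⁴ K⁻¹
Layer 3 at 2.1 °C → α = 0.81×10⁻⁴ K⁻¹
Layer 1: 160 × 2.2×10⁻⁴ × 2 = 0.07040 m
510 × 1.3 × 1.7×10⁻⁴ = 0.11271 m
Layer 3: 760 × 0.81×10⁻⁴ × 0.13 = 0.0080028 m
Δh = 0.07040 + 0.11271 + 0.0080028 = 0.1911128 m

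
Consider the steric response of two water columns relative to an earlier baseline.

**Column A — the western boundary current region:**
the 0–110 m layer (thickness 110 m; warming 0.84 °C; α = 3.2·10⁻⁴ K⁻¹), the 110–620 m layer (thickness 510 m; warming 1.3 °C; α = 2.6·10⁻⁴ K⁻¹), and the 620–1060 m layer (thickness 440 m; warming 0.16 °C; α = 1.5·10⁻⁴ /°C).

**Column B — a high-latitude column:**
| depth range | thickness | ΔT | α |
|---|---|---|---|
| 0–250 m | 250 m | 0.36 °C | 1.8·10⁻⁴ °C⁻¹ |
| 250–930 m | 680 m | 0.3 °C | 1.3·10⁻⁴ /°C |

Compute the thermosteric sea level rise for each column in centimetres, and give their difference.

Δh_A ≈ 21.3 cm, Δh_B ≈ 4.27 cm; difference ≈ 17.0 cm

A Layer 1: 110 × 0.84 × 3.2×10⁻⁴ = 0.029568 m
A Layer 2: 2.6×10⁻⁴ × 510 × 1.3 = 0.17238 m
A 620–1060 m: 1.5×10⁻⁴ × 440 × 0.16 = 0.01056 m
A total: 0.212508 m
B 0–250 m: 0.36 × 250 × 1.8×10⁻⁴ = 0.01620 m
B 680 × 0.3 × 1.3×10⁻⁴ = 0.02652 m
B total: 0.04272 m
Difference: 0.212508 − 0.04272 = 0.169788 m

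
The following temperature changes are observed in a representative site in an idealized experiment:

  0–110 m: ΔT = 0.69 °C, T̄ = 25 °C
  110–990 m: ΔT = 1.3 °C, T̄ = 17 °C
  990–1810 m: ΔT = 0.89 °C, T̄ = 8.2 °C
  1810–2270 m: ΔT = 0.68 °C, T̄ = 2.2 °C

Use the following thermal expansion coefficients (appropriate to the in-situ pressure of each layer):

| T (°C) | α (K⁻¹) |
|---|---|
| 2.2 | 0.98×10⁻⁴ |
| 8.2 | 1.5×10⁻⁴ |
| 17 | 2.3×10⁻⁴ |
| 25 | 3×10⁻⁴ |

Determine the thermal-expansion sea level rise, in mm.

Layer 1 at 25 °C → α = 3×10⁻⁴ K⁻¹
Layer 2 at 17 °C → α = 2.3×10⁻⁴ K⁻¹
Layer 3 at 8.2 °C → α = 1.5×10⁻⁴ K⁻¹
Layer 4 at 2.2 °C → α = 0.98×10⁻⁴ K⁻¹
0–110 m: 0.69 × 3×10⁻⁴ × 110 = 0.02277 m
880 × 2.3×10⁻⁴ × 1.3 = 0.26312 m
Layer 3: 820 × 1.5×10⁻⁴ × 0.89 = 0.10947 m
1810–2270 m: 0.68 × 0.98×10⁻⁴ × 460 = 0.0306544 m
Δh = 0.02277 + 0.26312 + 0.10947 + 0.0306544 = 0.4260144 m

426 mm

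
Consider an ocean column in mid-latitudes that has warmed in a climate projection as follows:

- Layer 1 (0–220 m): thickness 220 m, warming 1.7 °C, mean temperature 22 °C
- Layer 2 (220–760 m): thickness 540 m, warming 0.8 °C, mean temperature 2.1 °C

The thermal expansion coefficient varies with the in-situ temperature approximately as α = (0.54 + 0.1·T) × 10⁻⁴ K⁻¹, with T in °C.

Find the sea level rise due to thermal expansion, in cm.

Layer 1: α = (0.54 + 0.1×22)×10⁻⁴ = 2.74×10⁻⁴ K⁻¹
Layer 2: α = (0.54 + 0.1×2.1)×10⁻⁴ = 0.75×10⁻⁴ K⁻¹
0–220 m: 1.7 × 2.74×10⁻⁴ × 220 = 0.102476 m
220–760 m: 0.8 × 540 × 0.75×10⁻⁴ = 0.03240 m
Δh = 0.102476 + 0.03240 = 0.134876 m

about 13.5 cm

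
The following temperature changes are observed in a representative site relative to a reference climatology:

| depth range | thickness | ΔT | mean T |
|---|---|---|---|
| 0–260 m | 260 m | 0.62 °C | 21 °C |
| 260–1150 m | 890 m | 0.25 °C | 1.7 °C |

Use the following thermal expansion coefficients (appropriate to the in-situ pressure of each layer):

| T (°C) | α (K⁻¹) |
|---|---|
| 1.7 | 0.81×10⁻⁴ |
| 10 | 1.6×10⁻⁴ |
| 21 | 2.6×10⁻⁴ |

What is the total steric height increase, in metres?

0.0599 m of thermosteric rise

Layer 1 at 21 °C → α = 2.6×10⁻⁴ K⁻¹
Layer 2 at 1.7 °C → α = 0.81×10⁻⁴ K⁻¹
0–260 m: 260 × 0.62 × 2.6×10⁻⁴ = 0.041912 m
Layer 2: 890 × 0.25 × 0.81×10⁻⁴ = 0.0180225 m
Δh = 0.041912 + 0.0180225 = 0.0599345 m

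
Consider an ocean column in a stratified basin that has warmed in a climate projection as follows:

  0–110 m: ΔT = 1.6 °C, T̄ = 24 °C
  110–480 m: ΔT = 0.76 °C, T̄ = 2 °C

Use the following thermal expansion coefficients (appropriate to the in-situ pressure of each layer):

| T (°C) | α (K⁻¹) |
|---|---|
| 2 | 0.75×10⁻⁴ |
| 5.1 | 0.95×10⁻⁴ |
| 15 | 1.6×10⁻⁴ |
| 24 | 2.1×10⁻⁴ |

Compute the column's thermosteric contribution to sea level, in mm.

Layer 1 at 24 °C → α = 2.1×10⁻⁴ K⁻¹
Layer 2 at 2 °C → α = 0.75×10⁻⁴ K⁻¹
Layer 1: 110 × 1.6 × 2.1×10⁻⁴ = 0.03696 m
0.75×10⁻⁴ × 0.76 × 370 = 0.02109 m
Δh = 0.03696 + 0.02109 = 0.05805 m ≈ 58.1 mm

58.1 mm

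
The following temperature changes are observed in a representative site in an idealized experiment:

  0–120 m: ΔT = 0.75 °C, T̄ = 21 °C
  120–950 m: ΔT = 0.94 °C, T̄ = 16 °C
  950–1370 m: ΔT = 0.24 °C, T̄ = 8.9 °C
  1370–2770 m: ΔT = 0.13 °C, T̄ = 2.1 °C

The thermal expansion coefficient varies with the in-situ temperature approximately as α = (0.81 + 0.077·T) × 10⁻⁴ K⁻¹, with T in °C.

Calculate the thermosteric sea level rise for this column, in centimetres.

Δh = 21.4 cm

Layer 1: α = (0.81 + 0.077×21)×10⁻⁴ = 2.427×10⁻⁴ K⁻¹
Layer 2: α = (0.81 + 0.077×16)×10⁻⁴ = 2.042×10⁻⁴ K⁻¹
Layer 3: α = (0.81 + 0.077×8.9)×10⁻⁴ = 1.4953×10⁻⁴ K⁻¹
Layer 4: α = (0.81 + 0.077×2.1)×10⁻⁴ = 0.9717×10⁻⁴ K⁻¹
Layer 1: 2.427×10⁻⁴ × 0.75 × 120 = 0.021843 m
2.042×10⁻⁴ × 0.94 × 830 = 0.15931684 m
Layer 3: 0.24 × 1.4953×10⁻⁴ × 420 = 0.015072624 m
Layer 4: 1400 × 0.13 × 0.9717×10⁻⁴ = 0.01768494 m
Δh = 0.021843 + 0.15931684 + 0.015072624 + 0.01768494 = 0.213917404 m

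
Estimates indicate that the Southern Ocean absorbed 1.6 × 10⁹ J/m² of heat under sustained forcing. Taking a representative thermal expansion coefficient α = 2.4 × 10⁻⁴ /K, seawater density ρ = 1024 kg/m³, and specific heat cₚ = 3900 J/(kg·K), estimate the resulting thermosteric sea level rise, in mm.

Δh = αQ/(ρcₚ) = 2.4×10⁻⁴ × 1.6×10⁹ / (1024 × 3900) ≈ 0.096154 m

96.2 mm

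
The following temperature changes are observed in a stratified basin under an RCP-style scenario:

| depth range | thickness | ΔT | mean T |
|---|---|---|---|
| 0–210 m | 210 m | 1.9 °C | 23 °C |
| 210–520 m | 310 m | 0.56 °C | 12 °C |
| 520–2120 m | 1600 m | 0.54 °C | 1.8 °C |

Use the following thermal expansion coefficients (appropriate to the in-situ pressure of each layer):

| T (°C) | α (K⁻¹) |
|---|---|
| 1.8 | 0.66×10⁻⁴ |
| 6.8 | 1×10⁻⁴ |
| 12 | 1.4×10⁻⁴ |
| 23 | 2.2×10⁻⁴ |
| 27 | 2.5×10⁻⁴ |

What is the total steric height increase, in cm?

about 17 cm

Layer 1 at 23 °C → α = 2.2×10⁻⁴ K⁻¹
Layer 2 at 12 °C → α = 1.4×10⁻⁴ K⁻¹
Layer 3 at 1.8 °C → α = 0.66×10⁻⁴ K⁻¹
0–210 m: 210 × 1.9 × 2.2×10⁻⁴ = 0.08778 m
210–520 m: 310 × 1.4×10⁻⁴ × 0.56 = 0.024304 m
0.54 × 0.66×10⁻⁴ × 1600 = 0.057024 m
Δh = 0.08778 + 0.024304 + 0.057024 = 0.169108 m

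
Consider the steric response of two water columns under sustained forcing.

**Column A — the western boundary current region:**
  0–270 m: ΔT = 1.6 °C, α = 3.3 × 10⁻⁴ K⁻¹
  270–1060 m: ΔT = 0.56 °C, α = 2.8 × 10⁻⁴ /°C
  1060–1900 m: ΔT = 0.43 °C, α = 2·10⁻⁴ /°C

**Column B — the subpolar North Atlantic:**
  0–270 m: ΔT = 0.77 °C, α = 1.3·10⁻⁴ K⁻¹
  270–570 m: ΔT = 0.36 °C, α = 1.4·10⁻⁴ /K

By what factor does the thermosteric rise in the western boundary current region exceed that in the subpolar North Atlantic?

a factor of 8.04

A 0–270 m: 1.6 × 3.3×10⁻⁴ × 270 = 0.14256 m
A 270–1060 m: 790 × 0.56 × 2.8×10⁻⁴ = 0.123872 m
A Layer 3: 840 × 2×10⁻⁴ × 0.43 = 0.07224 m
A total: 0.338672 m
B 0–270 m: 0.77 × 270 × 1.3×10⁻⁴ = 0.027027 m
B 270–570 m: 300 × 0.36 × 1.4×10⁻⁴ = 0.01512 m
B total: 0.042147 m
Ratio: 0.338672 / 0.042147 ≈ 8.035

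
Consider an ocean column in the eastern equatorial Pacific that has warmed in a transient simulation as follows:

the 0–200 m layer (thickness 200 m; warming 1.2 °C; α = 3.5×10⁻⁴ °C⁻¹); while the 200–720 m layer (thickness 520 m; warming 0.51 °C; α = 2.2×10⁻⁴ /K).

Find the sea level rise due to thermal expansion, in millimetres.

3.5×10⁻⁴ × 1.2 × 200 = 0.08400 m
0.51 × 2.2×10⁻⁴ × 520 = 0.058344 m
Δh = 0.08400 + 0.058344 = 0.142344 m ≈ 142 mm

about 142 mm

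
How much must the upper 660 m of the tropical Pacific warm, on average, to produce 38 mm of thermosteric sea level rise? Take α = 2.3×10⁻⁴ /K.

0.25 K

ΔT = Δh/(αH) = 0.038 / (2.3×10⁻⁴ × 660) ≈ 0.2503 K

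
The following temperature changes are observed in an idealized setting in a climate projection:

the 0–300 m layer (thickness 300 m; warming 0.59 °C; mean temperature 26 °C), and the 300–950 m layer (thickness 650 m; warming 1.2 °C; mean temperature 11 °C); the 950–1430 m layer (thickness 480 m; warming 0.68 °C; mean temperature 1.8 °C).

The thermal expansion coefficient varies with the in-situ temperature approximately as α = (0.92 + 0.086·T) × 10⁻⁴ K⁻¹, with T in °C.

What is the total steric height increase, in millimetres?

Layer 1: α = (0.92 + 0.086×26)×10⁻⁴ = 3.156×10⁻⁴ K⁻¹
Layer 2: α = (0.92 + 0.086×11)×10⁻⁴ = 1.866×10⁻⁴ K⁻¹
Layer 3: α = (0.92 + 0.086×1.8)×10⁻⁴ = 1.0748×10⁻⁴ K⁻¹
3.156×10⁻⁴ × 300 × 0.59 = 0.0558612 m
Layer 2: 650 × 1.866×10⁻⁴ × 1.2 = 0.145548 m
Layer 3: 480 × 1.0748×10⁻⁴ × 0.68 = 0.035081472 m
Δh = 0.0558612 + 0.145548 + 0.035081472 = 0.236490672 m

Δh ≈ 236 mm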